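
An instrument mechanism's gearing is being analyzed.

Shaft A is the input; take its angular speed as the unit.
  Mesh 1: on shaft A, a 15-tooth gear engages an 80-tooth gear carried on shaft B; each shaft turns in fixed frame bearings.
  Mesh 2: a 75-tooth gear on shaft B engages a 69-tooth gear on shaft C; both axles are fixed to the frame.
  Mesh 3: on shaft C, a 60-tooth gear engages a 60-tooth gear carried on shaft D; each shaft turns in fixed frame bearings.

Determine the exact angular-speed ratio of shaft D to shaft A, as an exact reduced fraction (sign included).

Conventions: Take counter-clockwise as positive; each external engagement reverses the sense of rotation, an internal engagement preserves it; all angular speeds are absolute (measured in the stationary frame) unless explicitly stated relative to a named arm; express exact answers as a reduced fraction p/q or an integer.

class = fixed-axis compound train [3 meshes; 3 ratios multiply, 3 sense flips]
mesh 1 [15T→80T]: running ratio 3/16, sense −
mesh 2 [75T→69T]: running ratio 75/368, sense +
mesh 3 [60T→60T]: running ratio 75/368, sense −
ω_out/ω_in = -75/368

-75/368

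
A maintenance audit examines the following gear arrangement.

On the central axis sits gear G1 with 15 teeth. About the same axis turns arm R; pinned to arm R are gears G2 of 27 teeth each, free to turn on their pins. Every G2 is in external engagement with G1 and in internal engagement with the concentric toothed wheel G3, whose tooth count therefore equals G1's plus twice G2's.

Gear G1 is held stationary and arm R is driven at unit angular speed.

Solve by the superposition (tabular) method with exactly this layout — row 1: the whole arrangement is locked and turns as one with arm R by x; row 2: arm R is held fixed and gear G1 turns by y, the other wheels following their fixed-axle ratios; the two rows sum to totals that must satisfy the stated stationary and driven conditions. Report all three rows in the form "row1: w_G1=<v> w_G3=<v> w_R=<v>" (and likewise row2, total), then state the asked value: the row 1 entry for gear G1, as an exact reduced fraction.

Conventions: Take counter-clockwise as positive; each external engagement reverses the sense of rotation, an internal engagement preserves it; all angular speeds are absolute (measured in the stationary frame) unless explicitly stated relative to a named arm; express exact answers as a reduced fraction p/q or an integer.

row1: w_G1=1 w_G3=1 w_R=1
row2: w_G1=-1 w_G3=5/23 w_R=0
total: w_G1=0 w_G3=28/23 w_R=1
asked value: 1

recognized (axles ride arm R): planetary set, 15/27/69 teeth
row 1: whole set turns with the arm by x
superposition row 2 [arm held]: sun y, ring −(15/69)·y, arm 0
boundary: total ω_sun = x + y = 0 and total ω_arm = x = 1  ⇒  y = -1, x = 1
row 2 ring = −(15/69)·(-1) = 5/23
totals (row 1 + row 2): sun 1 + (-1) = 0, ring 1 + 5/23 = 28/23, arm 1 + 0 = 1
asked cell (row1, sun) = 1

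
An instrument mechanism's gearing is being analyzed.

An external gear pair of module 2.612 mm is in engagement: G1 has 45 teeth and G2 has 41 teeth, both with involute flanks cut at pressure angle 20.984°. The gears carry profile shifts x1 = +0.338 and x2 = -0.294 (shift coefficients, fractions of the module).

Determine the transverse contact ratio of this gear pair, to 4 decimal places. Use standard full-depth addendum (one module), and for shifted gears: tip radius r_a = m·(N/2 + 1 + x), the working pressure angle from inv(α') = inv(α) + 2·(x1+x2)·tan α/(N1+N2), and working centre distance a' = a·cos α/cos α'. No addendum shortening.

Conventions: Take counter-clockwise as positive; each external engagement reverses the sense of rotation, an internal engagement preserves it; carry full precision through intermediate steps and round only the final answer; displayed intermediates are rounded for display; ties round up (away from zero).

1.6617

class = single-mesh tooth geometry [involute pair 45T × 41T, m = 2.612]
base radii: r_b1 = 54.872401, r_b2 = 49.994854
tip radii: r_a1 = 62.264856, r_a2 = 55.390072
inv(α') = inv(20.984°) + 2·(+0.338-0.294)·tan α/(45+41) = 0.01769624  ⇒  α' = 21.13565°
a' = a·cos α / cos α' = 112.3160·cos 20.984°/cos 21.13565° = 112.430532
action lengths: √(r_a1²−r_b1²) = 29.426721, √(r_a2²−r_b2²) = 23.844803
base pitch p_b = π·m·cos α = 7.661633
CR = (29.426721 + 23.844803 − 112.430532·sin 21.13565°)/7.661633 = 1.661738
contact ratio ≈ 1.6617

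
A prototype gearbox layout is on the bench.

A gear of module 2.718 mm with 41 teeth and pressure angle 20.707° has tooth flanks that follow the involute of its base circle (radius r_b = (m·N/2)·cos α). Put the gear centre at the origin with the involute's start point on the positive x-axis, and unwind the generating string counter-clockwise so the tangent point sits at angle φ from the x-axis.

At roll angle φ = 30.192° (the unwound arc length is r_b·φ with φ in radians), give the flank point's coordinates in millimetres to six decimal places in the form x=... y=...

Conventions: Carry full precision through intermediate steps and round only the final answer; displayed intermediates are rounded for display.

class = single-mesh tooth geometry [base-circle involute, m = 2.718, 41T]
pitch radius r_p = m·N/2 = 2.718·41/2 = 55.719000
base radius r_b = r_p·cos α = 55.719000·cos 20.707° = 52.119599
roll angle φ = 30.192° = 0.52694981 rad
x = r_b·(cos φ + φ·sin φ) = 58.861150
y = r_b·(sin φ − φ·cos φ) = 2.472180

x=58.861150 y=2.472180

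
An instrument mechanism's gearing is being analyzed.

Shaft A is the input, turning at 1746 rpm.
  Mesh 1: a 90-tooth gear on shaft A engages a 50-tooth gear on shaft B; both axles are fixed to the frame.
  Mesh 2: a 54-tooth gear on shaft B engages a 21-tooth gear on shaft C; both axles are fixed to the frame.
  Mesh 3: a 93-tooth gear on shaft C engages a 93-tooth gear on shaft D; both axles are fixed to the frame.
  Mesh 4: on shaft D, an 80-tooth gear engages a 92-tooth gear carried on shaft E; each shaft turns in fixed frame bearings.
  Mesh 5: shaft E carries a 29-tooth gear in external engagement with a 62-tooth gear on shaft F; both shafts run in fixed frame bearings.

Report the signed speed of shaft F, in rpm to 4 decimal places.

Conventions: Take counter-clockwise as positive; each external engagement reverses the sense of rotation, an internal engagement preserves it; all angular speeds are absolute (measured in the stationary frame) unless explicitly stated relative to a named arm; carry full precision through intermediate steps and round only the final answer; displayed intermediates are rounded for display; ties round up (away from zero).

-3286.9998 rpm

recognized (6 fixed axles, 5 meshes): fixed-axis compound train
mesh 1 [90T→50T]: ω = 1746.0000×90/50 = 3142.8000 rpm, sense flips to −
mesh 2 [54T→21T]: ω = 3142.8000×54/21 = 8081.4857 rpm, sense flips to +
mesh 3 [93T→93T]: ω = 8081.4857×93/93 = 8081.4857 rpm, sense flips to −
mesh 4 [80T→92T]: ω = 8081.4857×80/92 = 7027.3789 rpm, sense flips to +
mesh 5 [29T→62T]: ω = 7027.3789×29/62 = 3286.9998 rpm, sense flips to −
signed output speed = -3286.9998 rpm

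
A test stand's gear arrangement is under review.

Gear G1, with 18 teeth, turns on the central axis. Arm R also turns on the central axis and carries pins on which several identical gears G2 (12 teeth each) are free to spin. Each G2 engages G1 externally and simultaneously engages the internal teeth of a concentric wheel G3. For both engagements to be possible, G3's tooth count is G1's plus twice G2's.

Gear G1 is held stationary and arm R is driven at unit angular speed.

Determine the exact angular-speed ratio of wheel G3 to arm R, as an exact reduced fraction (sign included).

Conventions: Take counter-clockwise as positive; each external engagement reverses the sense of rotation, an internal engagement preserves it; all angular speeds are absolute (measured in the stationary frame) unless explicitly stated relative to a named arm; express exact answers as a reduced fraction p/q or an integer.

10/7

topology: planetary set — G1 18T / G2 12T / G3 42T, arm = carrier (Willis)
ring teeth: 18 + 2·12 = 42
18(ω_sun−ω_arm) = −42(ω_ring−ω_arm),  ω_sun = 0, ω_arm = 1
ω_ring = 1 − (18/42)(0−1) = 10/7
ω_out/ω_in = 10/7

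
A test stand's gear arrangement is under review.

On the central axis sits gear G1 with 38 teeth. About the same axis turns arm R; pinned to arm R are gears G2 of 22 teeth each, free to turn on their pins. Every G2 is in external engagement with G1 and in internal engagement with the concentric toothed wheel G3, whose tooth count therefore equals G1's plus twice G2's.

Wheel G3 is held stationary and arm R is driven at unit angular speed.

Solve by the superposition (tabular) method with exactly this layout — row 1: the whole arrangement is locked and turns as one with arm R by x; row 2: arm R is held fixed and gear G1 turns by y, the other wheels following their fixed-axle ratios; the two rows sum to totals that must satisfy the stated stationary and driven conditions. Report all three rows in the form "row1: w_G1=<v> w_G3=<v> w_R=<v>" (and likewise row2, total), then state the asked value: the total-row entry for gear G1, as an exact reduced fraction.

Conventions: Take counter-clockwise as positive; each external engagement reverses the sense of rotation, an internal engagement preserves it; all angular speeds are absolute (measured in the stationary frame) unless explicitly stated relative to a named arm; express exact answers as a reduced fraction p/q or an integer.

topology: planetary set — G1 38T / G2 22T / G3 82T, arm = carrier (Willis)
row 1: whole set turns with the arm by x
row 2 (arm held, sun turns y): ω_ring = −(38/82)·y, ω_arm = 0
boundary: total ω_ring = x − (38/82)·y = 0 and total ω_arm = x = 1  ⇒  y = 41/19, x = 1
row 2 ring = −(38/82)·41/19 = -1
totals (row 1 + row 2): sun 1 + 41/19 = 60/19, ring 1 + (-1) = 0, arm 1 + 0 = 1
asked cell (total, sun) = 60/19

row1: w_G1=1 w_G3=1 w_R=1
row2: w_G1=41/19 w_G3=-1 w_R=0
total: w_G1=60/19 w_G3=0 w_R=1
asked value: 60/19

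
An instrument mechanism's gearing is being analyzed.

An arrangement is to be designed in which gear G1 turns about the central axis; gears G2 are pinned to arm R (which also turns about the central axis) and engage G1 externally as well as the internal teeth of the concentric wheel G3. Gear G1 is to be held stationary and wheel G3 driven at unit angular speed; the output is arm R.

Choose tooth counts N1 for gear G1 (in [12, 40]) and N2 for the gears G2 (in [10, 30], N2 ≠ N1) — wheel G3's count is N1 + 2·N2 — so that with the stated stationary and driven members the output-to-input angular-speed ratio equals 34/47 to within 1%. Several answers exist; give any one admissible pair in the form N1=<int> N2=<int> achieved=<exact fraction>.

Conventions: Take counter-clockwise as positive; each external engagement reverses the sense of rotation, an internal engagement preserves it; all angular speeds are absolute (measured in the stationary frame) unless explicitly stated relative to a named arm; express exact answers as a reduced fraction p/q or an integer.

N1=26 N2=21 achieved=34/47

class = planetary set [ratio 34/47 wanted; Willis about the carrier]
Willis with ω_sun = 0: ω_arm/ω_ring = N3/(N1+N3); set equal to 34/47  ⇒  N3/N1 = (34/47)/(1 − 34/47) = 34/13
N3 = N1 + 2·N2  ⇒  N2/N1 = (N3/N1 − 1)/2 = (34/13 − 1)/2 = 21/26
smallest multiple with N1 ≥ 12 and N2 ≥ 10: k = 1  ⇒  N1 = 1·26 = 26, N2 = 1·21 = 21 (N1 ≤ 40, N2 ≤ 30, N2 ≠ N1 ✓), N3 = 26 + 2·21 = 68
check: N3/(N1+N3) with N1 = 26, N3 = 68 gives 34/47; |achieved − target| = 0 ≤ 17/2350 ✓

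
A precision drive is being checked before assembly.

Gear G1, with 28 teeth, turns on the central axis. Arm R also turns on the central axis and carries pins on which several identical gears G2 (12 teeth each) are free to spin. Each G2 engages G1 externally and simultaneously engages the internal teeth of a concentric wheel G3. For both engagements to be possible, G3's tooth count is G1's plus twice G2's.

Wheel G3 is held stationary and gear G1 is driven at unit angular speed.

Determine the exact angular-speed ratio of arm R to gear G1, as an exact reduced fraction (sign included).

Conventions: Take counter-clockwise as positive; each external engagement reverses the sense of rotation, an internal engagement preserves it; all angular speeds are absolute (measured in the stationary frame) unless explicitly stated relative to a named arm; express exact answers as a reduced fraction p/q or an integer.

topology: planetary set — G1 28T / G2 12T / G3 52T, arm = carrier (Willis)
ring teeth: 28 + 2·12 = 52
28(ω_sun−ω_arm) = −52(ω_ring−ω_arm),  ω_ring = 0, ω_sun = 1
28(1−ω_arm) = −52(0−ω_arm)  ⇒  80·ω_arm = 28  ⇒  ω_arm = 7/20
ω_out/ω_in = 7/20

7/20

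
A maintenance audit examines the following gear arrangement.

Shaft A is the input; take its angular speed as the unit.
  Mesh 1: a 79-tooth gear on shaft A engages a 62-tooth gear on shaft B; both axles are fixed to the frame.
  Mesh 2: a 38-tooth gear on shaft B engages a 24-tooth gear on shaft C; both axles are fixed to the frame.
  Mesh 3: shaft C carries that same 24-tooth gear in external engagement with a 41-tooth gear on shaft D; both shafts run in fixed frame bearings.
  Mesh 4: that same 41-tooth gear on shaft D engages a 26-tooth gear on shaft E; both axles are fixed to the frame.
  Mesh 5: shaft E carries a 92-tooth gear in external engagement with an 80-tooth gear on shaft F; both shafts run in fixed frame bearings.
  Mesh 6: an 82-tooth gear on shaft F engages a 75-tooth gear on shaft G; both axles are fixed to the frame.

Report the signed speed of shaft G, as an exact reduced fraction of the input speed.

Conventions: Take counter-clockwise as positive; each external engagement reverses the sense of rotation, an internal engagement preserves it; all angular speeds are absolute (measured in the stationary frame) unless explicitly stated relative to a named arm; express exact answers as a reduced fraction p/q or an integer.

1415443/604500

6-mesh fixed-axis compound train (all bearings frame-fixed)
mesh 1 [79T→62T]: |ω|/ω_in = 1×79/62 = 79/62, sense flips to −
mesh 2 [38T→24T]: |ω|/ω_in = (79/62)×38/24 = 1501/744, sense flips to +
mesh 3 [24T→41T]: |ω|/ω_in = (1501/744)×24/41 = 1501/1271, sense flips to −
mesh 4 [41T→26T]: |ω|/ω_in = (1501/1271)×41/26 = 1501/806, sense flips to +
mesh 5 [92T→80T]: |ω|/ω_in = (1501/806)×92/80 = 34523/16120, sense flips to −
mesh 6 [82T→75T]: |ω|/ω_in = (34523/16120)×82/75 = 1415443/604500, sense flips to +
signed output speed (× input speed) = 1415443/604500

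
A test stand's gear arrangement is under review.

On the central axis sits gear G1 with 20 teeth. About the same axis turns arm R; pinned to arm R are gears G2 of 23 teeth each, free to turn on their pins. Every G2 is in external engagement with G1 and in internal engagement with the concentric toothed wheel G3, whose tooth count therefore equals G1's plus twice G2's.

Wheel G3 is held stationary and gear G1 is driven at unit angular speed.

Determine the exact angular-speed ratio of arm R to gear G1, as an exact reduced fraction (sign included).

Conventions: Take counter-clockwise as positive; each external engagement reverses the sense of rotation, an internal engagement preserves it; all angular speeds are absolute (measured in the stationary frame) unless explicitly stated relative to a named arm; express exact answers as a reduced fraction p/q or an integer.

planetary set (20T centre, 23T on arm, 66T internal) — Willis relation
ring teeth: 20 + 2·23 = 66
20(ω_sun−ω_arm) = −66(ω_ring−ω_arm),  ω_ring = 0, ω_sun = 1
20(1−ω_arm) = −66(0−ω_arm)  ⇒  86·ω_arm = 20  ⇒  ω_arm = 10/43
ω_out/ω_in = 10/43

10/43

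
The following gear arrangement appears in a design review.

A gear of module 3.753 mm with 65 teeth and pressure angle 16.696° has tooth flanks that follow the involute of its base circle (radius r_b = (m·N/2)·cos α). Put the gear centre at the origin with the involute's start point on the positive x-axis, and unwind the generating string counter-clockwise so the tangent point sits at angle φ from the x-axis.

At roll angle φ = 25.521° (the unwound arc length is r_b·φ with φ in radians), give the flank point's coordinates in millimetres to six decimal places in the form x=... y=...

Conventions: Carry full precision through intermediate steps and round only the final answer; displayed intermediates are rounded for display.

class = single-mesh tooth geometry [base-circle involute, m = 3.753, 65T]
pitch radius r_p = m·N/2 = 3.753·65/2 = 121.972500
base radius r_b = r_p·cos α = 121.972500·cos 16.696° = 116.830451
roll angle φ = 25.521° = 0.44542548 rad
x = r_b·(cos φ + φ·sin φ) = 127.851696
y = r_b·(sin φ − φ·cos φ) = 3.373796

x=127.851696 y=3.373796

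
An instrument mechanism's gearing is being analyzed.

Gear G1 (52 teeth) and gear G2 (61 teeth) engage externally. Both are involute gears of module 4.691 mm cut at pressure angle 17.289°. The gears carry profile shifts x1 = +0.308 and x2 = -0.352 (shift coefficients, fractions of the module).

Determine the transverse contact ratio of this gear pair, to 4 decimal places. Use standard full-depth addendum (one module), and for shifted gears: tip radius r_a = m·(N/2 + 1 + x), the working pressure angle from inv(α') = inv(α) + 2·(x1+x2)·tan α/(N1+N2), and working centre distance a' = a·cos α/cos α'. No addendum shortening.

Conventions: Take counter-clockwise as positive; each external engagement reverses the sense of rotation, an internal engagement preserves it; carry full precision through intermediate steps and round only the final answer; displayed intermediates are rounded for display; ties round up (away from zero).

topology: single-mesh involute geometry — m = 4.691, 52T/61T pair
base radii: r_b1 = 116.455317, r_b2 = 136.611045
tip radii: r_a1 = 128.101828, r_a2 = 146.115268
inv(α') = inv(17.289°) + 2·(+0.308-0.352)·tan α/(52+61) = 0.00926235  ⇒  α' = 17.14436°
a' = a·cos α / cos α' = 265.0415·cos 17.289°/cos 17.14436° = 264.834257
action lengths: √(r_a1²−r_b1²) = 53.368882, √(r_a2²−r_b2²) = 51.837188
base pitch p_b = π·m·cos α = 14.071353
CR = (53.368882 + 51.837188 − 264.834257·sin 17.14436°)/14.071353 = 1.928610
contact ratio ≈ 1.9286

1.9286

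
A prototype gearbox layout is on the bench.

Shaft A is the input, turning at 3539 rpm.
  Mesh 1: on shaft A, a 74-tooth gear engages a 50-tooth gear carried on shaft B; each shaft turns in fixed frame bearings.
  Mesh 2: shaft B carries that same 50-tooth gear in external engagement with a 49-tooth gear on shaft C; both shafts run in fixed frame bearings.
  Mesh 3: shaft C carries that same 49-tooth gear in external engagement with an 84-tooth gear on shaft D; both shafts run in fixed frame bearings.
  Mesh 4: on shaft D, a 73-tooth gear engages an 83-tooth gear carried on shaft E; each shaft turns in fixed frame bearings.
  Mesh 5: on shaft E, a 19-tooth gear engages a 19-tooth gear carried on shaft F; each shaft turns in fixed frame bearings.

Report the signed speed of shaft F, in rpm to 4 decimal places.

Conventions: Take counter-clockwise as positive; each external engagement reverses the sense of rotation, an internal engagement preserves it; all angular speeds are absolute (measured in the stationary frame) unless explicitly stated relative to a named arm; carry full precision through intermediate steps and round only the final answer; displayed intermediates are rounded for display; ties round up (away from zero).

-2742.0651 rpm

topology: fixed-axis compound train — 5 meshes, A→F
mesh 1 [74T→50T]: ω = 3539.0000×74/50 = 5237.7200 rpm, sense flips to −
mesh 2 [50T→49T]: ω = 5237.7200×50/49 = 5344.6122 rpm, sense flips to +
mesh 3 [49T→84T]: ω = 5344.6122×49/84 = 3117.6905 rpm, sense flips to −
mesh 4 [73T→83T]: ω = 3117.6905×73/83 = 2742.0651 rpm, sense flips to +
mesh 5 [19T→19T]: ω = 2742.0651×19/19 = 2742.0651 rpm, sense flips to −
signed output speed = -2742.0651 rpm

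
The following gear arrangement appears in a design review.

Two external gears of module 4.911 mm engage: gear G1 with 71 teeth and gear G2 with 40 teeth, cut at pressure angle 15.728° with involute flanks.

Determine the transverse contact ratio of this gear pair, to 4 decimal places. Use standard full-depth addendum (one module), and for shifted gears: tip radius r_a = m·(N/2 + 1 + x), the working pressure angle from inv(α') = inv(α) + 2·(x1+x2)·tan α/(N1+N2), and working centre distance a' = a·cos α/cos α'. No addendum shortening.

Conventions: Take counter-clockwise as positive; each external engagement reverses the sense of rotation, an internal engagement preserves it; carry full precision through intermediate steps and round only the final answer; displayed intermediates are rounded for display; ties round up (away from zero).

topology: single-mesh involute geometry — m = 4.911, 71T/40T pair
base radii: r_b1 = 167.813086, r_b2 = 94.542583
tip radii: r_a1 = 179.251500, r_a2 = 103.131000
no profile shift: α' = α, a' = a
action lengths: √(r_a1²−r_b1²) = 63.006893, √(r_a2²−r_b2²) = 41.203193
base pitch p_b = π·m·cos α = 14.850714
CR = (63.006893 + 41.203193 − 272.560500·sin 15.72800°)/14.850714 = 2.042115
contact ratio ≈ 2.0421

2.0421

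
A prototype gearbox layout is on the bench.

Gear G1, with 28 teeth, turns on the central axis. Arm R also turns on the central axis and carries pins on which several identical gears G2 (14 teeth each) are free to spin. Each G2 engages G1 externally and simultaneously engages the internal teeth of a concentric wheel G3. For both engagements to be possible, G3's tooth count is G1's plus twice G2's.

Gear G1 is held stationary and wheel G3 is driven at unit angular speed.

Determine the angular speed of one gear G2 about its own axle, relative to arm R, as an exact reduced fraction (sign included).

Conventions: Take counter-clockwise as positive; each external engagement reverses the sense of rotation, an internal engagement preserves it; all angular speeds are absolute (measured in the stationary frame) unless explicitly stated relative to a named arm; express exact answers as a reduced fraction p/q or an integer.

4/3

recognized (axles ride arm R): planetary set, 28/14/56 teeth
ring teeth: 28 + 2·14 = 56
28(ω_sun−ω_arm) = −56(ω_ring−ω_arm),  ω_sun = 0, ω_ring = 1
28(0−ω_arm) = −56(1−ω_arm)  ⇒  84·ω_arm = 56  ⇒  ω_arm = 2/3
sun–planet mesh: 28·(0−2/3) = −14·(ω_p−ω_arm)  ⇒  ω_p−ω_arm = 4/3
exact speed ratio = 4/3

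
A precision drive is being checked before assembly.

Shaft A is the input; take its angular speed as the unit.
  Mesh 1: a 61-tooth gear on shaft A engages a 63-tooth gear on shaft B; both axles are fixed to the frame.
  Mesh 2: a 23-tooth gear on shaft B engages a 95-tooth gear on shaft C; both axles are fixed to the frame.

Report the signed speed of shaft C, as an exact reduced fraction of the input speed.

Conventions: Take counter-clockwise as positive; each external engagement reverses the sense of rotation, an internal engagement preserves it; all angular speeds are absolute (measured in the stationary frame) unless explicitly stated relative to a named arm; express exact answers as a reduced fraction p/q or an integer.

1403/5985

2-mesh fixed-axis compound train (all bearings frame-fixed)
mesh 1 [61T→63T]: |ω|/ω_in = 1×61/63 = 61/63, sense flips to −
mesh 2 [23T→95T]: |ω|/ω_in = (61/63)×23/95 = 1403/5985, sense flips to +
signed output speed (× input speed) = 1403/5985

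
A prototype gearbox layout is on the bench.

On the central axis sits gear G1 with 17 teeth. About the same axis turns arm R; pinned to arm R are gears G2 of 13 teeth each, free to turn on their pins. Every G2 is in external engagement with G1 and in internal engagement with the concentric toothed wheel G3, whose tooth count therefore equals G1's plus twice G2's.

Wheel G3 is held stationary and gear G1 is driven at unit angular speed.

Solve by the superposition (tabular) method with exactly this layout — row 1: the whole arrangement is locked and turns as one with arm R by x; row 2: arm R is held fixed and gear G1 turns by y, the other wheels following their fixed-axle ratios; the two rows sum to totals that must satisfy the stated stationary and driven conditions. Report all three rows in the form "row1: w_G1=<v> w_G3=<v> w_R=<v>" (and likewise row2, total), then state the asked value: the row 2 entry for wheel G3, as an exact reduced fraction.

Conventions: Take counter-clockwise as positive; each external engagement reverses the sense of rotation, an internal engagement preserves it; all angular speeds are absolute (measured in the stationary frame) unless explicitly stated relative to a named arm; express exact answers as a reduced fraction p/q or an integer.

row1: w_G1=17/60 w_G3=17/60 w_R=17/60
row2: w_G1=43/60 w_G3=-17/60 w_R=0
total: w_G1=1 w_G3=0 w_R=17/60
asked value: -17/60

recognized (axles ride arm R): planetary set, 17/13/43 teeth
row 1 (train locked, turned with arm): all members turn x
row 2 — arm fixed, fixed-axis ratios: sun y, ring −(17/43)·y, arm 0
boundary: total ω_ring = x − (17/43)·y = 0 and total ω_sun = x + y = 1  ⇒  y = 43/60, x = 17/60
row 2 ring = −(17/43)·43/60 = -17/60
totals (row 1 + row 2): sun 17/60 + 43/60 = 1, ring 17/60 + (-17/60) = 0, arm 17/60 + 0 = 17/60
asked cell (row2, ring) = -17/60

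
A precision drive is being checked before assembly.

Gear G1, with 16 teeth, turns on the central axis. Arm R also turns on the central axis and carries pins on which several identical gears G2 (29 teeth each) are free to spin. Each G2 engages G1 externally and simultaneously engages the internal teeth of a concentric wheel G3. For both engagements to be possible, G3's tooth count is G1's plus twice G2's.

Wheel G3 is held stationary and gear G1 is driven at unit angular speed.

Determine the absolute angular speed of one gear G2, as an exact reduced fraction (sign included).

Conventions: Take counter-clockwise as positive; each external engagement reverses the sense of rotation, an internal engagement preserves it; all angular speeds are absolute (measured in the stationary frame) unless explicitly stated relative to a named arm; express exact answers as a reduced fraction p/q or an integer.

-8/29

recognized (axles ride arm R): planetary set, 16/29/74 teeth
ring teeth: 16 + 2·29 = 74
16(ω_sun−ω_arm) = −74(ω_ring−ω_arm),  ω_ring = 0, ω_sun = 1
16(1−ω_arm) = −74(0−ω_arm)  ⇒  90·ω_arm = 16  ⇒  ω_arm = 8/45
sun–planet mesh: 16·(1−8/45) = −29·(ω_p−ω_arm)  ⇒  ω_p−ω_arm = -592/1305
ω_p = 8/45 − 592/1305 = -8/29
exact speed ratio = -8/29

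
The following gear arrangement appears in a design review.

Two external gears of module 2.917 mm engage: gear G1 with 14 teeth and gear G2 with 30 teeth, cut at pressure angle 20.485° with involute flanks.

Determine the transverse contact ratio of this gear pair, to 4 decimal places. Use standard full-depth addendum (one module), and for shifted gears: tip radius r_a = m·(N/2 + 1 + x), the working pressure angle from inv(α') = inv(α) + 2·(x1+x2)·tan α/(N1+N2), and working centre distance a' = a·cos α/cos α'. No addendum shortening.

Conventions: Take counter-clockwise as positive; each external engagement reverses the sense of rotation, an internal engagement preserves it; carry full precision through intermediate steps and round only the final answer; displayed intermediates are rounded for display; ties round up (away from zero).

1.5412

recognized (one external pair, fixed centres): single-mesh tooth geometry, m = 2.917, N1 = 14, N2 = 30
base radii: r_b1 = 19.127781, r_b2 = 40.988102
tip radii: r_a1 = 23.336000, r_a2 = 46.672000
no profile shift: α' = α, a' = a
action lengths: √(r_a1²−r_b1²) = 13.367756, √(r_a2²−r_b2²) = 22.321539
base pitch p_b = π·m·cos α = 8.584528
CR = (13.367756 + 22.321539 − 64.174000·sin 20.48500°)/8.584528 = 1.541241
contact ratio ≈ 1.5412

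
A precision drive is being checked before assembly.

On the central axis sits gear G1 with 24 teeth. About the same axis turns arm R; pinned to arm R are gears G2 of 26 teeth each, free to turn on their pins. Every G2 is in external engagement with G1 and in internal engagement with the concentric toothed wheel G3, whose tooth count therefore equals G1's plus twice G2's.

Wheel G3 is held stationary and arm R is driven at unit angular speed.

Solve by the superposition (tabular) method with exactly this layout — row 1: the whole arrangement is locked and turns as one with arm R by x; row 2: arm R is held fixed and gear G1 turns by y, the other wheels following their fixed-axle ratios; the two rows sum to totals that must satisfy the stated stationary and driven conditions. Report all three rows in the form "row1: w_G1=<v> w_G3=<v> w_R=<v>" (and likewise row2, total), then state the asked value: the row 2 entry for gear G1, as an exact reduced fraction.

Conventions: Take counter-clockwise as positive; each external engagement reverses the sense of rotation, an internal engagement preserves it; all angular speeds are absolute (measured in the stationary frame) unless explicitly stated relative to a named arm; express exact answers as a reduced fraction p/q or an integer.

topology: planetary set — G1 24T / G2 26T / G3 76T, arm = carrier (Willis)
row 1 — lock + rotate with arm: ω_sun = ω_ring = ω_arm = x
superposition row 2 [arm held]: sun y, ring −(24/76)·y, arm 0
boundary: total ω_ring = x − (24/76)·y = 0 and total ω_arm = x = 1  ⇒  y = 19/6, x = 1
row 2 ring = −(24/76)·19/6 = -1
totals (row 1 + row 2): sun 1 + 19/6 = 25/6, ring 1 + (-1) = 0, arm 1 + 0 = 1
asked cell (row2, sun) = 19/6

row1: w_G1=1 w_G3=1 w_R=1
row2: w_G1=19/6 w_G3=-1 w_R=0
total: w_G1=25/6 w_G3=0 w_R=1
asked value: 19/6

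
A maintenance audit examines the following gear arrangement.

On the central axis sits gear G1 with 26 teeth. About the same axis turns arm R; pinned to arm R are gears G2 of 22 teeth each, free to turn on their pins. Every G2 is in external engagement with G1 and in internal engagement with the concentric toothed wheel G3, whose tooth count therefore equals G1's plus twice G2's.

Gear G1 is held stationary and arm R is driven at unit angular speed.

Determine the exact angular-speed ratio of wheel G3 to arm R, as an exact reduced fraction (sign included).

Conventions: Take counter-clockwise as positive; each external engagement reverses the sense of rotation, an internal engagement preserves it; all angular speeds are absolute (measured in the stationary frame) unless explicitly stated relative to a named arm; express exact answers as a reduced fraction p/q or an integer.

planetary set (26T centre, 22T on arm, 70T internal) — Willis relation
ring teeth: 26 + 2·22 = 70
26(ω_sun−ω_arm) = −70(ω_ring−ω_arm),  ω_sun = 0, ω_arm = 1
ω_ring = 1 − (26/70)(0−1) = 48/35
ω_out/ω_in = 48/35

48/35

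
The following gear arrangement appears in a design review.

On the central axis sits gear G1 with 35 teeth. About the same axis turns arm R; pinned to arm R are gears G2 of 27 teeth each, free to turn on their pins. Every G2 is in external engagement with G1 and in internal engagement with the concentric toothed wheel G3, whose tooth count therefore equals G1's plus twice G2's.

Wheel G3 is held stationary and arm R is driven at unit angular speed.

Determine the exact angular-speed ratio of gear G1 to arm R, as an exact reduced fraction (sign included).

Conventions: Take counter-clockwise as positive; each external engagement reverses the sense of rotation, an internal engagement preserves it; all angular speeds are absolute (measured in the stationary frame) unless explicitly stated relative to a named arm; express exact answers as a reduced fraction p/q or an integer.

124/35

class = planetary set [G3 = 35+2·27 = 89; Willis about the carrier]
ring teeth: 35 + 2·27 = 89
35(ω_sun−ω_arm) = −89(ω_ring−ω_arm),  ω_ring = 0, ω_arm = 1
ω_sun = 1 − (89/35)(0−1) = 124/35
ω_out/ω_in = 124/35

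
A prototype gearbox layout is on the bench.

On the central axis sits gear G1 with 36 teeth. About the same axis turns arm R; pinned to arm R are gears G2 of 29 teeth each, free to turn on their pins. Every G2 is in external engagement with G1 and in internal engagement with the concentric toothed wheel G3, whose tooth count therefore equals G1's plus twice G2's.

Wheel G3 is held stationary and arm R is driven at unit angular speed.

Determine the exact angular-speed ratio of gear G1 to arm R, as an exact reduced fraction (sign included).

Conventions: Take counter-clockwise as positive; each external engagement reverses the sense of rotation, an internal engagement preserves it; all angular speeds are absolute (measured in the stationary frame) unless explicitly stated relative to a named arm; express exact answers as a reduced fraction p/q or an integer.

planetary set (36T centre, 29T on arm, 94T internal) — Willis relation
ring teeth: 36 + 2·29 = 94
36(ω_sun−ω_arm) = −94(ω_ring−ω_arm),  ω_ring = 0, ω_arm = 1
ω_sun = 1 − (94/36)(0−1) = 65/18
ω_out/ω_in = 65/18

65/18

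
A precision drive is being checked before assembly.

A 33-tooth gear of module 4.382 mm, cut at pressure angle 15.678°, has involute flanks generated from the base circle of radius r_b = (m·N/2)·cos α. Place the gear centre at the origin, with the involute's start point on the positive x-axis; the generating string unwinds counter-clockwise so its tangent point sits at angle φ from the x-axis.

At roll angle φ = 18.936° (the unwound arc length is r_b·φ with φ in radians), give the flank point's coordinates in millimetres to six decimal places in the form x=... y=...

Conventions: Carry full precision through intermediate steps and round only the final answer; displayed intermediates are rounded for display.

recognized (one wheel, involute flank): single-mesh tooth geometry, m = 4.382, N = 33
pitch radius r_p = m·N/2 = 4.382·33/2 = 72.303000
base radius r_b = r_p·cos α = 72.303000·cos 15.678° = 69.613009
roll angle φ = 18.936° = 0.33049555 rad
x = r_b·(cos φ + φ·sin φ) = 73.311642
y = r_b·(sin φ − φ·cos φ) = 0.828543

x=73.311642 y=0.828543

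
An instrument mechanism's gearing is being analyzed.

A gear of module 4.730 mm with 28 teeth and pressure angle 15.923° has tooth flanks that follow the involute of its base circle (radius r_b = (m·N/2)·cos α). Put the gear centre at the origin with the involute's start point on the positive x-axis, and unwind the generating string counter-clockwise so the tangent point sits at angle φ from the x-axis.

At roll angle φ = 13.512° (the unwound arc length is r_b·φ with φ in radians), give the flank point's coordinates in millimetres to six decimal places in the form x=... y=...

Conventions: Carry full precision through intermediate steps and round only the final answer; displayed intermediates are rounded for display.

topology: single-mesh involute geometry — m = 4.730, N = 28
pitch radius r_p = m·N/2 = 4.730·28/2 = 66.220000
base radius r_b = r_p·cos α = 66.220000·cos 15.923° = 63.679222
roll angle φ = 13.512° = 0.23582889 rad
x = r_b·(cos φ + φ·sin φ) = 65.425446
y = r_b·(sin φ − φ·cos φ) = 0.276854

x=65.425446 y=0.276854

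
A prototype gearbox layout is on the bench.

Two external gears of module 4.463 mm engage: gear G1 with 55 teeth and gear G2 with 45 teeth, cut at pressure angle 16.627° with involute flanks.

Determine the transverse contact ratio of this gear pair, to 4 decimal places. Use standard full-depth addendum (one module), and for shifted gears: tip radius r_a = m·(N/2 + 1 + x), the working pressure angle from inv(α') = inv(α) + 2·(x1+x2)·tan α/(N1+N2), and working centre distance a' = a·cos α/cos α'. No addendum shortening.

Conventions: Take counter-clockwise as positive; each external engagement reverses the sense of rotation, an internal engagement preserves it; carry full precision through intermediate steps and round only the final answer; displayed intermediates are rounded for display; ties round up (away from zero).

1.9611

recognized (one external pair, fixed centres): single-mesh tooth geometry, m = 4.463, N1 = 55, N2 = 45
base radii: r_b1 = 117.600789, r_b2 = 96.218827
tip radii: r_a1 = 127.195500, r_a2 = 104.880500
no profile shift: α' = α, a' = a
action lengths: √(r_a1²−r_b1²) = 48.463900, √(r_a2²−r_b2²) = 41.735555
base pitch p_b = π·m·cos α = 13.434683
CR = (48.463900 + 41.735555 − 223.150000·sin 16.62700°)/13.434683 = 1.961143
contact ratio ≈ 1.9611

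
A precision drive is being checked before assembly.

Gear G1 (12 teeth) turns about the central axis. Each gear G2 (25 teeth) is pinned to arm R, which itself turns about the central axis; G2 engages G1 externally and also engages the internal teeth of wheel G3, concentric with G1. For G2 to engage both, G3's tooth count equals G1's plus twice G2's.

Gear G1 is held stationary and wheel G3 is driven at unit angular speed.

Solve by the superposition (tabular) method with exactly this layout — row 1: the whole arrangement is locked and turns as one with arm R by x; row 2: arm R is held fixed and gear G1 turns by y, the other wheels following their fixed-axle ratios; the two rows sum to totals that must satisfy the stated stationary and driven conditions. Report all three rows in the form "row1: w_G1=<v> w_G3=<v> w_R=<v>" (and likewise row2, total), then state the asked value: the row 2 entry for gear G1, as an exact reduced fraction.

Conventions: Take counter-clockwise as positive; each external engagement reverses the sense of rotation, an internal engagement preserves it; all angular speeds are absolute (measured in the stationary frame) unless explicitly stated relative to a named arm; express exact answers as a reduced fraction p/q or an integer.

row1: w_G1=31/37 w_G3=31/37 w_R=31/37
row2: w_G1=-31/37 w_G3=6/37 w_R=0
total: w_G1=0 w_G3=1 w_R=31/37
asked value: -31/37

topology: planetary set — G1 12T / G2 25T / G3 62T, arm = carrier (Willis)
row 1 — lock + rotate with arm: ω_sun = ω_ring = ω_arm = x
superposition row 2 [arm held]: sun y, ring −(12/62)·y, arm 0
boundary: total ω_sun = x + y = 0 and total ω_ring = x − (12/62)·y = 1  ⇒  y = -31/37, x = 31/37
row 2 ring = −(12/62)·(-31/37) = 6/37
totals (row 1 + row 2): sun 31/37 + (-31/37) = 0, ring 31/37 + 6/37 = 1, arm 31/37 + 0 = 31/37
asked cell (row2, sun) = -31/37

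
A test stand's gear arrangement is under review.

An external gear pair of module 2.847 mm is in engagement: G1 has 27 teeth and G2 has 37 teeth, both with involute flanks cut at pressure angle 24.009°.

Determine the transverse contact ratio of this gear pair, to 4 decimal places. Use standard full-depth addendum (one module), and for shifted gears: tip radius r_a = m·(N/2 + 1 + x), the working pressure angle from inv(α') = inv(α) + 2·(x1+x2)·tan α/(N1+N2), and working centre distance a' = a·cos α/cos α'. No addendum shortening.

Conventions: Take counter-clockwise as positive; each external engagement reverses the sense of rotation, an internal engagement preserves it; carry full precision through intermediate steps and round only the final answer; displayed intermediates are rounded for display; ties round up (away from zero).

topology: single-mesh involute geometry — m = 2.847, 27T/37T pair
base radii: r_b1 = 35.109207, r_b2 = 48.112617
tip radii: r_a1 = 41.281500, r_a2 = 55.516500
no profile shift: α' = α, a' = a
action lengths: √(r_a1²−r_b1²) = 21.714185, √(r_a2²−r_b2²) = 27.699420
base pitch p_b = π·m·cos α = 8.170283
CR = (21.714185 + 27.699420 − 91.104000·sin 24.00900°)/8.170283 = 1.510988
contact ratio ≈ 1.5110

1.5110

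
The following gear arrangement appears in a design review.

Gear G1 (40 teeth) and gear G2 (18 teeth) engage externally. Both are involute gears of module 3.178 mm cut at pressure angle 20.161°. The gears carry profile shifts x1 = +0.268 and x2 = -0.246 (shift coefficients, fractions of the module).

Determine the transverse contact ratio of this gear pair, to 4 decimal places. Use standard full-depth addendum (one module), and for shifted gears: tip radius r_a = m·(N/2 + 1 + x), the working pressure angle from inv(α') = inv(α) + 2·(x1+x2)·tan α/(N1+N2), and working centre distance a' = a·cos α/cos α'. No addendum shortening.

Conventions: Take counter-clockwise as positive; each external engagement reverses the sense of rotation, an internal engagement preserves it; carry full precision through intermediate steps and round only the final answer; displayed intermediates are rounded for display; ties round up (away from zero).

topology: single-mesh involute geometry — m = 3.178, 40T/18T pair
base radii: r_b1 = 59.665542, r_b2 = 26.849494
tip radii: r_a1 = 67.589704, r_a2 = 30.998212
inv(α') = inv(20.161°) + 2·(+0.268-0.246)·tan α/(40+18) = 0.01555843  ⇒  α' = 20.27864°
a' = a·cos α / cos α' = 92.1620·cos 20.161°/cos 20.27864° = 92.231721
action lengths: √(r_a1²−r_b1²) = 31.755176, √(r_a2²−r_b2²) = 15.491734
base pitch p_b = π·m·cos α = 9.372241
CR = (31.755176 + 15.491734 − 92.231721·sin 20.27864°)/9.372241 = 1.630420
contact ratio ≈ 1.6304

1.6304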